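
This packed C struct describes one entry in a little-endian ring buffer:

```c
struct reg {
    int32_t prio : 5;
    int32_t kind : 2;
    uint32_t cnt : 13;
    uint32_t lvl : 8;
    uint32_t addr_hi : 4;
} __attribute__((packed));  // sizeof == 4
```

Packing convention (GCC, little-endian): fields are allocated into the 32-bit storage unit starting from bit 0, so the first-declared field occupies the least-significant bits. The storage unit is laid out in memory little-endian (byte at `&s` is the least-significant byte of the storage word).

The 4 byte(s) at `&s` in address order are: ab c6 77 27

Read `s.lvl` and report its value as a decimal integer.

[0]=0xab [1]=0xc6 [2]=0x77 [3]=0x27 (little-endian) → word 0x2777c6ab
prio:5 @ bit 0 → (0x2777c6ab>>0)&0x1f = 0xb
kind:2 @ bit 5 → (0x2777c6ab>>5)&0x3 = 0x1
cnt:13 @ bit 7 → (0x2777c6ab>>7)&0x1fff = 0xf8d
lvl:8 @ bit 20 → (0x2777c6ab>>20)&0xff = 0x77  ←
addr_hi:4 @ bit 28 → (0x2777c6ab>>28)&0xf = 0x2

119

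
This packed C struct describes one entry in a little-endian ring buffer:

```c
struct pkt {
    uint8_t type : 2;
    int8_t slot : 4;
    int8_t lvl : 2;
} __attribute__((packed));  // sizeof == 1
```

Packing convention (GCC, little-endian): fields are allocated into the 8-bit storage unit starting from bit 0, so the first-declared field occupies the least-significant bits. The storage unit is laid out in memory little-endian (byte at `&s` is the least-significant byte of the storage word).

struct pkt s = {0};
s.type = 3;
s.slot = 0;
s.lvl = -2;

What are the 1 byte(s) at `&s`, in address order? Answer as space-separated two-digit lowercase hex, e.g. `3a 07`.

83

type:2 = 3 → 0x3 << 0 → word 0x03
slot:4 = 0 → 0x0 << 2 → word 0x03
lvl:2 = -2 → 0x2 << 6 → word 0x83
word = 0x83 → little-endian bytes:
  [0]=0x83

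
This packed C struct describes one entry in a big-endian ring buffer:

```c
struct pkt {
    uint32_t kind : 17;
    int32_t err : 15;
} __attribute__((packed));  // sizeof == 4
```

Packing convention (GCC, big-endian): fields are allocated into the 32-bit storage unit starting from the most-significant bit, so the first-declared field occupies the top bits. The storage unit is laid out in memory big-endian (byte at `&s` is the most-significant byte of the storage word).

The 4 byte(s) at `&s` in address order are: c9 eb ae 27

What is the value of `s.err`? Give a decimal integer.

11815

[0]=0xc9 [1]=0xeb [2]=0xae [3]=0x27 (big-endian) → word 0xc9ebae27
kind [15+:17] = (word>>15) & 0x1ffff = 103383
err [0+:15] = (word>>0) & 0x7fff = 11815  ←
err signed 15b, MSB=0: value = 11815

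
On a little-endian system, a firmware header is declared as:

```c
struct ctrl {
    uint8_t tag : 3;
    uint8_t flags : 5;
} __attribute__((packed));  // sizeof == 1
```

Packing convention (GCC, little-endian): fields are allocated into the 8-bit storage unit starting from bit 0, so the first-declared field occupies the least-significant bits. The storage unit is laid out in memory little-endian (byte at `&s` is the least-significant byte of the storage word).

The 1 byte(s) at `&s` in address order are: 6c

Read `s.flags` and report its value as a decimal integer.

13

[0]=0x6c (little-endian) → word 0x6c
tag:3 @ bit 0 → (0x6c>>0)&0x7 = 0x4
flags:5 @ bit 3 → (0x6c>>3)&0x1f = 0xd  ←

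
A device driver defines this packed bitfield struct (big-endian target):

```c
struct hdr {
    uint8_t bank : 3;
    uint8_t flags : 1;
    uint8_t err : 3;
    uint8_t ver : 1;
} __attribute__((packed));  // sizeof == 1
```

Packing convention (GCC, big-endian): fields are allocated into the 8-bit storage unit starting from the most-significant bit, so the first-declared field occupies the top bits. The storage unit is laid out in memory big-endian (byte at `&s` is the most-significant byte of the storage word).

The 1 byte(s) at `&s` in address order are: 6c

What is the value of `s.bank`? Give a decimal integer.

3

[0]=0x6c (big-endian) → word 0x6c
bank:3 @ bit 5 → (0x6c>>5)&0x7 = 0x3  ←
flags:1 @ bit 4 → (0x6c>>4)&0x1 = 0x0
err:3 @ bit 1 → (0x6c>>1)&0x7 = 0x6
ver:1 @ bit 0 → (0x6c>>0)&0x1 = 0x0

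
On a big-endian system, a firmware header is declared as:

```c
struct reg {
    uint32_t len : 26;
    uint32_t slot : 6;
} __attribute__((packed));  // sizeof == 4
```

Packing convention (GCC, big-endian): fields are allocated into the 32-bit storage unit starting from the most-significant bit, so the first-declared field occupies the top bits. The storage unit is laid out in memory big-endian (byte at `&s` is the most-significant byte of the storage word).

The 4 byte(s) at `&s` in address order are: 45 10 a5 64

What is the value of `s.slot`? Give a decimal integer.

36

[0]=0x45 [1]=0x10 [2]=0xa5 [3]=0x64 (big-endian) → word 0x4510a564
len:26 @ bit 6 → (0x4510a564>>6)&0x3ffffff = 0x1144295
slot:6 @ bit 0 → (0x4510a564>>0)&0x3f = 0x24  ←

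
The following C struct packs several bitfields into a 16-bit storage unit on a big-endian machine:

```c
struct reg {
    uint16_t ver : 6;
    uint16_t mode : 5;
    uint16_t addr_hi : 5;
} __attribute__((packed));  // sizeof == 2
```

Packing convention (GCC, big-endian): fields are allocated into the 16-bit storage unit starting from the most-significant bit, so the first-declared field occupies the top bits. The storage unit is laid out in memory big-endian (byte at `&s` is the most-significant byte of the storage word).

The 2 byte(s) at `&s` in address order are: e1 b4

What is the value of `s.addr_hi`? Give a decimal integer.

[0]=0xe1 [1]=0xb4 (big-endian) → word 0xe1b4
ver [10+:6] = (word>>10) & 0x3f = 56
mode [5+:5] = (word>>5) & 0x1f = 13
addr_hi [0+:5] = (word>>0) & 0x1f = 20  ←

20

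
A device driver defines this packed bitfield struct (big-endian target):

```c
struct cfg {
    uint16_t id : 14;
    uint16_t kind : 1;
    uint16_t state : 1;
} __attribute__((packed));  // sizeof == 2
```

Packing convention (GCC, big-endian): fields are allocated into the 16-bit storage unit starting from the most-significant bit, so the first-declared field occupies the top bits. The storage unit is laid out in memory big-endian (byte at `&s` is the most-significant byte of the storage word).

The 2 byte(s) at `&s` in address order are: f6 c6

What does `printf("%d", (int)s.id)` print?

15793

[0]=0xf6 [1]=0xc6 (big-endian) → word 0xf6c6
id:14 @ bit 2 → (0xf6c6>>2)&0x3fff = 0x3db1  ←
kind:1 @ bit 1 → (0xf6c6>>1)&0x1 = 0x1
state:1 @ bit 0 → (0xf6c6>>0)&0x1 = 0x0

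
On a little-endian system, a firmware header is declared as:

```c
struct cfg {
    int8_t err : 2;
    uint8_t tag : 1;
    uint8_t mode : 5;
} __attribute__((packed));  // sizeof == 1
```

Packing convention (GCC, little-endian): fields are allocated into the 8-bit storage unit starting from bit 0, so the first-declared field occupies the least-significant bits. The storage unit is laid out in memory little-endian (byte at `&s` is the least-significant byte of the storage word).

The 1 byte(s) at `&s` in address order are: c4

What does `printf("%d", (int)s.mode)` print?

24

[0]=0xc4 (little-endian) → word 0xc4
err [0+:2] = (word>>0) & 0x3 = 0
tag [2+:1] = (word>>2) & 0x1 = 1
mode [3+:5] = (word>>3) & 0x1f = 24  ←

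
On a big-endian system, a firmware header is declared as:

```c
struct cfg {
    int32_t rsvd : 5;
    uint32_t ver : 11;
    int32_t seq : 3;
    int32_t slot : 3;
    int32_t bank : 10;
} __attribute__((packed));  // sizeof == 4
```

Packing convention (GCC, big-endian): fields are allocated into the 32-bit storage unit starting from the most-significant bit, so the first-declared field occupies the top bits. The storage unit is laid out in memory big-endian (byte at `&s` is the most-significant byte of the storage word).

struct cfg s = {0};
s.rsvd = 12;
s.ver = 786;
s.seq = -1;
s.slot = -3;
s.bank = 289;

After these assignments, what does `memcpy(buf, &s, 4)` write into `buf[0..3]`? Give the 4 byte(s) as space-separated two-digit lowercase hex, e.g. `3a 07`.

rsvd:5 = 12 → 0xc << 27 → word 0x60000000
ver:11 = 786 → 0x312 << 16 → word 0x63120000
seq:3 = -1 → 0x7 << 13 → word 0x6312e000
slot:3 = -3 → 0x5 << 10 → word 0x6312f400
bank:10 = 289 → 0x121 << 0 → word 0x6312f521
word = 0x6312f521 → big-endian bytes:
  [0]=0x63  [1]=0x12  [2]=0xf5  [3]=0x21

63 12 f5 21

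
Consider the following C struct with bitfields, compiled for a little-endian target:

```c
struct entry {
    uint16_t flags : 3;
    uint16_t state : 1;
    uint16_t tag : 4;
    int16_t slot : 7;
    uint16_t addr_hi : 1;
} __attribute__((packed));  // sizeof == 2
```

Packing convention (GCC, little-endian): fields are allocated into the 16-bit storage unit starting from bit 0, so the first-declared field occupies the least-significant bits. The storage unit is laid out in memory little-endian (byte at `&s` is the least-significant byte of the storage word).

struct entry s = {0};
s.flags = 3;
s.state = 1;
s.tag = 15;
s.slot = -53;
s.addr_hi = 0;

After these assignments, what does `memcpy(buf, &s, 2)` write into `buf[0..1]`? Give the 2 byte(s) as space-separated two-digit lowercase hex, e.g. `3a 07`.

[0+:3] flags=3 & 0x7 = 0x3; word=0x0003
[3+:1] state=1 & 0x1 = 0x1; word=0x000b
[4+:4] tag=15 & 0xf = 0xf; word=0x00fb
[8+:7] slot=-53 & 0x7f = 0x4b; word=0x4bfb
[15+:1] addr_hi=0 & 0x1 = 0x0; word=0x4bfb
word = 0x4bfb → little-endian bytes:
  [0]=0xfb  [1]=0x4b

fb 4b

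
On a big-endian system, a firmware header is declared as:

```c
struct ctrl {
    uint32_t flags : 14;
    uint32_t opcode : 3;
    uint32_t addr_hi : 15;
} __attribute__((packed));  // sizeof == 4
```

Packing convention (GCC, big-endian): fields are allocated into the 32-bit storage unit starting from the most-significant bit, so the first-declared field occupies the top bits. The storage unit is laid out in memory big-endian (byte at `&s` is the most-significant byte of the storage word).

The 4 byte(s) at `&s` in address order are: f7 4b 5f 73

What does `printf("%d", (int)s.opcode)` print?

6

[0]=0xf7 [1]=0x4b [2]=0x5f [3]=0x73 (big-endian) → word 0xf74b5f73
flags:14 @ bit 18 → (0xf74b5f73>>18)&0x3fff = 0x3dd2
opcode:3 @ bit 15 → (0xf74b5f73>>15)&0x7 = 0x6  ←
addr_hi:15 @ bit 0 → (0xf74b5f73>>0)&0x7fff = 0x5f73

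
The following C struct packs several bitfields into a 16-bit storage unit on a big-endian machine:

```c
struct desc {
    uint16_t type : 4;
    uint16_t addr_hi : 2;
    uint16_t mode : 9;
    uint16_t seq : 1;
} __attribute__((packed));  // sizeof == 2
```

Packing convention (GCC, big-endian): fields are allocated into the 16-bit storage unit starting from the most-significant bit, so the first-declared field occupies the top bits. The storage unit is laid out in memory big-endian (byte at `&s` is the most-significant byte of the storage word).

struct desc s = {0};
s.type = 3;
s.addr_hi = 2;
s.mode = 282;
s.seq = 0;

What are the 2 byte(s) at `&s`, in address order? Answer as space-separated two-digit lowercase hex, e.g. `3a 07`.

[12+:4] type=3 & 0xf = 0x3; word=0x3000
[10+:2] addr_hi=2 & 0x3 = 0x2; word=0x3800
[1+:9] mode=282 & 0x1ff = 0x11a; word=0x3a34
[0+:1] seq=0 & 0x1 = 0x0; word=0x3a34
word = 0x3a34 → big-endian bytes:
  [0]=0x3a  [1]=0x34

3a 34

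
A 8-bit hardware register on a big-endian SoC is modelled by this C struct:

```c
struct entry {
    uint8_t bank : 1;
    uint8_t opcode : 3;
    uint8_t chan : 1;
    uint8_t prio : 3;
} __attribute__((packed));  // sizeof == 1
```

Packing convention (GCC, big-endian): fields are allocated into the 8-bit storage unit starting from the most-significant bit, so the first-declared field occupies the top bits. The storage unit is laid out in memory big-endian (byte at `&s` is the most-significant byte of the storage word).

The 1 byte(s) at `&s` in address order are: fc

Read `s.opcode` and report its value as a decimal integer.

[0]=0xfc (big-endian) → word 0xfc
bank [7+:1] = (word>>7) & 0x1 = 1
opcode [4+:3] = (word>>4) & 0x7 = 7  ←
chan [3+:1] = (word>>3) & 0x1 = 1
prio [0+:3] = (word>>0) & 0x7 = 4

7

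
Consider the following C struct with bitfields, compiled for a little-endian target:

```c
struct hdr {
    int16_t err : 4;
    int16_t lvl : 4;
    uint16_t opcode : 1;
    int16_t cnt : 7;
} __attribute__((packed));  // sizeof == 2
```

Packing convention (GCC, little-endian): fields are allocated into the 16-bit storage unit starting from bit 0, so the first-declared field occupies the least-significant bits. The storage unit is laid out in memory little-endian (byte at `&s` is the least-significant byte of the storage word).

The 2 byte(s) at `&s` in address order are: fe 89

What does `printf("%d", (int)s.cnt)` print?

[0]=0xfe [1]=0x89 (little-endian) → word 0x89fe
err:4 @ bit 0 → (0x89fe>>0)&0xf = 0xe
lvl:4 @ bit 4 → (0x89fe>>4)&0xf = 0xf
opcode:1 @ bit 8 → (0x89fe>>8)&0x1 = 0x1
cnt:7 @ bit 9 → (0x89fe>>9)&0x7f = 0x44  ←
cnt signed 7b, MSB=1: 68 - 128 = -60

-60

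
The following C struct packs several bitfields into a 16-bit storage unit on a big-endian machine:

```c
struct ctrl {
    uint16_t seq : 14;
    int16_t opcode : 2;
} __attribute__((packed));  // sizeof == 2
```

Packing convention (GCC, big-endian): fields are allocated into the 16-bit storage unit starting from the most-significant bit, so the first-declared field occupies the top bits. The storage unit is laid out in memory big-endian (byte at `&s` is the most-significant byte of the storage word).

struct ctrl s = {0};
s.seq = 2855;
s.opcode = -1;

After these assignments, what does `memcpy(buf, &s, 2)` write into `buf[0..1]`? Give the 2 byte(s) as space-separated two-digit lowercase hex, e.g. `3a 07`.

seq:14 = 2855 → 0xb27 << 2 → word 0x2c9c
opcode:2 = -1 → 0x3 << 0 → word 0x2c9f
word = 0x2c9f → big-endian bytes:
  [0]=0x2c  [1]=0x9f

2c 9f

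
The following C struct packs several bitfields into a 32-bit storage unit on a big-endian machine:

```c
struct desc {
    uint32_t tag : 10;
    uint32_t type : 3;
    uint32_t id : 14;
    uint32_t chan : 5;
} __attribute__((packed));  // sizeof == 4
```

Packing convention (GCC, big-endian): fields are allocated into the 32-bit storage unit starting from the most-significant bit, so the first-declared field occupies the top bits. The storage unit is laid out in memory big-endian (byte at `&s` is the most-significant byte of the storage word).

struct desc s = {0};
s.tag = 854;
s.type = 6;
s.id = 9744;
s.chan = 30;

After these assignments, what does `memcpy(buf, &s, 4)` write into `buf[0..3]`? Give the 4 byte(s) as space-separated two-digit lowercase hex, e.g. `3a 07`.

d5 b4 c2 1e

[22+:10] tag=854 & 0x3ff = 0x356; word=0xd5800000
[19+:3] type=6 & 0x7 = 0x6; word=0xd5b00000
[5+:14] id=9744 & 0x3fff = 0x2610; word=0xd5b4c200
[0+:5] chan=30 & 0x1f = 0x1e; word=0xd5b4c21e
word = 0xd5b4c21e → big-endian bytes:
  [0]=0xd5  [1]=0xb4  [2]=0xc2  [3]=0x1e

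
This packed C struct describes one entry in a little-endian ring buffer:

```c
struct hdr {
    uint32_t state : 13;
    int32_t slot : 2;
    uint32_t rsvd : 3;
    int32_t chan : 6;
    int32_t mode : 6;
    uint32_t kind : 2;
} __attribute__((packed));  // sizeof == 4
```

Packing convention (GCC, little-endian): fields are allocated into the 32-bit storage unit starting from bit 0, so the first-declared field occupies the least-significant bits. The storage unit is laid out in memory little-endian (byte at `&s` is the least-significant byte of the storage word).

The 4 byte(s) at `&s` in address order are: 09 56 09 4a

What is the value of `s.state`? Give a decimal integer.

5641

[0]=0x09 [1]=0x56 [2]=0x09 [3]=0x4a (little-endian) → word 0x4a095609
state [0+:13] = (word>>0) & 0x1fff = 5641  ←
slot [13+:2] = (word>>13) & 0x3 = 2
rsvd [15+:3] = (word>>15) & 0x7 = 2
chan [18+:6] = (word>>18) & 0x3f = 2
mode [24+:6] = (word>>24) & 0x3f = 10
kind [30+:2] = (word>>30) & 0x3 = 1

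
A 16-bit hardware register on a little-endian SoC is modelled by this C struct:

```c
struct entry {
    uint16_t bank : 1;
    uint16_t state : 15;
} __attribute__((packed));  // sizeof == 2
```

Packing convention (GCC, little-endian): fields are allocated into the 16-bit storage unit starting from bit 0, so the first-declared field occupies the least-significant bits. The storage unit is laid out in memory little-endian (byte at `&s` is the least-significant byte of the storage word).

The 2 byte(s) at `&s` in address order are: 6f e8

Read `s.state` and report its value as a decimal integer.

29751

[0]=0x6f [1]=0xe8 (little-endian) → word 0xe86f
bank:1 @ bit 0 → (0xe86f>>0)&0x1 = 0x1
state:15 @ bit 1 → (0xe86f>>1)&0x7fff = 0x7437  ←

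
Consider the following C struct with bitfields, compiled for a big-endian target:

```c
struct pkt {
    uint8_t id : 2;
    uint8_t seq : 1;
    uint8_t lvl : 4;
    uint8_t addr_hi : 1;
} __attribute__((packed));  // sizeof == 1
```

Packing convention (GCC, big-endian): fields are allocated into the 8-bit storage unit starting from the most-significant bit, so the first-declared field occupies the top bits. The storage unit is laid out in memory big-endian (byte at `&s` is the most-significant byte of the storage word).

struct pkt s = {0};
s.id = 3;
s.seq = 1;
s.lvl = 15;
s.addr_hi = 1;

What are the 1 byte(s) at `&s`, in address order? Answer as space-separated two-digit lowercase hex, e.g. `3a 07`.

ff

[6+:2] id=3 & 0x3 = 0x3; word=0xc0
[5+:1] seq=1 & 0x1 = 0x1; word=0xe0
[1+:4] lvl=15 & 0xf = 0xf; word=0xfe
[0+:1] addr_hi=1 & 0x1 = 0x1; word=0xff
word = 0xff → big-endian bytes:
  [0]=0xff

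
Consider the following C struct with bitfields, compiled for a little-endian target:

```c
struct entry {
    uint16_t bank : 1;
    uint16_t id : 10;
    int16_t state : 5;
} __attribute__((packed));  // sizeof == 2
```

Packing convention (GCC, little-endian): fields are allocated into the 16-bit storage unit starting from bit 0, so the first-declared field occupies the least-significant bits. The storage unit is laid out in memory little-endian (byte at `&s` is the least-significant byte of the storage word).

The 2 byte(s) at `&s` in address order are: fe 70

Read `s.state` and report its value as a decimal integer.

[0]=0xfe [1]=0x70 (little-endian) → word 0x70fe
bank [0+:1] = (word>>0) & 0x1 = 0
id [1+:10] = (word>>1) & 0x3ff = 127
state [11+:5] = (word>>11) & 0x1f = 14  ←
state signed 5b, MSB=0: value = 14

14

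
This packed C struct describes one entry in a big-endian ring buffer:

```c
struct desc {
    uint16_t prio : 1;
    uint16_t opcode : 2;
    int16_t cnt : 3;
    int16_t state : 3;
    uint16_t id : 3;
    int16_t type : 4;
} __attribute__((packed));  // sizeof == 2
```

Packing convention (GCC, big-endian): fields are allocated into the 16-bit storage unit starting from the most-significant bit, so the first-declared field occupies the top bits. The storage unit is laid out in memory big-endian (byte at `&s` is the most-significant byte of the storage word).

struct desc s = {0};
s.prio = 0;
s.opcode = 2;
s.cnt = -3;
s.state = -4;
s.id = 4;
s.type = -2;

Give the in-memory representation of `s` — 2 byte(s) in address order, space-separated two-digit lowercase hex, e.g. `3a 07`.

56 4e

prio (1b) val=0 bits=0x0 at bit 15: 0x0000
opcode (2b) val=2 bits=0x2 at bit 13: 0x4000
cnt (3b) val=-3 bits=0x5 at bit 10: 0x5400
state (3b) val=-4 bits=0x4 at bit 7: 0x5600
id (3b) val=4 bits=0x4 at bit 4: 0x5640
type (4b) val=-2 bits=0xe at bit 0: 0x564e
word = 0x564e → big-endian bytes:
  [0]=0x56  [1]=0x4e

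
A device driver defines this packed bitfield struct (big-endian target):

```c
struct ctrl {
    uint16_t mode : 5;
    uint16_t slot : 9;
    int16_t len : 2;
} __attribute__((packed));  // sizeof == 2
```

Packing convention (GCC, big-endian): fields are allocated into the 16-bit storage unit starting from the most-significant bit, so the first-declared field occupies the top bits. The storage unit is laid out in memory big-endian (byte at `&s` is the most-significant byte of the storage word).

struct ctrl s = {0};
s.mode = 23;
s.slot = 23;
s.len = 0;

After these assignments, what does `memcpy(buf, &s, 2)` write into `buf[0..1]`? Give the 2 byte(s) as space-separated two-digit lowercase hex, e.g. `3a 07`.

[11+:5] mode=23 & 0x1f = 0x17; word=0xb800
[2+:9] slot=23 & 0x1ff = 0x17; word=0xb85c
[0+:2] len=0 & 0x3 = 0x0; word=0xb85c
word = 0xb85c → big-endian bytes:
  [0]=0xb8  [1]=0x5c

b8 5c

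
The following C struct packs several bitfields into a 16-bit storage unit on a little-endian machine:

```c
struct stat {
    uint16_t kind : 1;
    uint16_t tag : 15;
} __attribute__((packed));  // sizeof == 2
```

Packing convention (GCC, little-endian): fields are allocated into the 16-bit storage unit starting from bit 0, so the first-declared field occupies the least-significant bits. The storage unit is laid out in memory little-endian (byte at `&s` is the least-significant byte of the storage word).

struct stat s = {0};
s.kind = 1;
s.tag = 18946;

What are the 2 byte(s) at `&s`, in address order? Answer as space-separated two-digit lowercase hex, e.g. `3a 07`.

05 94

[0+:1] kind=1 & 0x1 = 0x1; word=0x0001
[1+:15] tag=18946 & 0x7fff = 0x4a02; word=0x9405
word = 0x9405 → little-endian bytes:
  [0]=0x05  [1]=0x94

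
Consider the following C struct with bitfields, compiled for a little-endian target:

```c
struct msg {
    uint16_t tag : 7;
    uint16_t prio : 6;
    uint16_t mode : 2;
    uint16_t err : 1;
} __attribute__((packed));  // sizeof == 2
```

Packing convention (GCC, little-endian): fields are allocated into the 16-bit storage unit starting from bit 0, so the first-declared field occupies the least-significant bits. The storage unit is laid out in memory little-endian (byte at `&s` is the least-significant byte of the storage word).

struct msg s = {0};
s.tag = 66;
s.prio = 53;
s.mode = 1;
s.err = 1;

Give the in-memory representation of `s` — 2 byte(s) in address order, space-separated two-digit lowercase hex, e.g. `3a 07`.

c2 ba

tag (7b) val=66 bits=0x42 at bit 0: 0x0042
prio (6b) val=53 bits=0x35 at bit 7: 0x1ac2
mode (2b) val=1 bits=0x1 at bit 13: 0x3ac2
err (1b) val=1 bits=0x1 at bit 15: 0xbac2
word = 0xbac2 → little-endian bytes:
  [0]=0xc2  [1]=0xba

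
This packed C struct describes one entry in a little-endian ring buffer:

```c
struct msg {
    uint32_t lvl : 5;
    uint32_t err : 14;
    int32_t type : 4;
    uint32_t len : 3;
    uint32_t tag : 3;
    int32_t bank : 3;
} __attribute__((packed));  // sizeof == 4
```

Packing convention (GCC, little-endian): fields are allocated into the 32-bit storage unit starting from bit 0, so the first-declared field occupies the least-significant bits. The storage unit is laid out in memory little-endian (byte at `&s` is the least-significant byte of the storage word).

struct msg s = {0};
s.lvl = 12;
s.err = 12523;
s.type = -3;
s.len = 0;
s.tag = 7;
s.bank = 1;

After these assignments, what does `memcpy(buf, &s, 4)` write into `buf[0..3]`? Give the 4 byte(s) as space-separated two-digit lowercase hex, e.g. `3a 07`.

[0+:5] lvl=12 & 0x1f = 0xc; word=0x0000000c
[5+:14] err=12523 & 0x3fff = 0x30eb; word=0x00061d6c
[19+:4] type=-3 & 0xf = 0xd; word=0x006e1d6c
[23+:3] len=0 & 0x7 = 0x0; word=0x006e1d6c
[26+:3] tag=7 & 0x7 = 0x7; word=0x1c6e1d6c
[29+:3] bank=1 & 0x7 = 0x1; word=0x3c6e1d6c
word = 0x3c6e1d6c → little-endian bytes:
  [0]=0x6c  [1]=0x1d  [2]=0x6e  [3]=0x3c

6c 1d 6e 3c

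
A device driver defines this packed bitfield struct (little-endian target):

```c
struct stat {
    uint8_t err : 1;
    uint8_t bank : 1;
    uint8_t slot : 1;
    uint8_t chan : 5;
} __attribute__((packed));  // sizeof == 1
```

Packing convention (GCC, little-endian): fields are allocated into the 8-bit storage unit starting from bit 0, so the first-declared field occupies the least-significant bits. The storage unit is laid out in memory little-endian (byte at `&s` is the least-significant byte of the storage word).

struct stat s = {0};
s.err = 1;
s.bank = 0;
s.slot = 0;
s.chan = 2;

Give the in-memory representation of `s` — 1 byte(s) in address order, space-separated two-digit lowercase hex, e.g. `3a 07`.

err (1b) val=1 bits=0x1 at bit 0: 0x01
bank (1b) val=0 bits=0x0 at bit 1: 0x01
slot (1b) val=0 bits=0x0 at bit 2: 0x01
chan (5b) val=2 bits=0x2 at bit 3: 0x11
word = 0x11 → little-endian bytes:
  [0]=0x11

11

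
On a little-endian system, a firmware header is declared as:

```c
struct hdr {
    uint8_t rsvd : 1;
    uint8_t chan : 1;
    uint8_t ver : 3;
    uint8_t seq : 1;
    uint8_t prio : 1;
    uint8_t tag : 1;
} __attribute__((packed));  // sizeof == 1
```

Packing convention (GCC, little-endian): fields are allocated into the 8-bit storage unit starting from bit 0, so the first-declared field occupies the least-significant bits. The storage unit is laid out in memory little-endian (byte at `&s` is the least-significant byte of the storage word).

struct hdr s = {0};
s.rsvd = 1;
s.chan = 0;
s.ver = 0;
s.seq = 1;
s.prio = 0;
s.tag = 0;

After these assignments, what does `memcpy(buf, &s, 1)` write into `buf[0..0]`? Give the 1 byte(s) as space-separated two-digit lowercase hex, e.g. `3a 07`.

21

[0+:1] rsvd=1 & 0x1 = 0x1; word=0x01
[1+:1] chan=0 & 0x1 = 0x0; word=0x01
[2+:3] ver=0 & 0x7 = 0x0; word=0x01
[5+:1] seq=1 & 0x1 = 0x1; word=0x21
[6+:1] prio=0 & 0x1 = 0x0; word=0x21
[7+:1] tag=0 & 0x1 = 0x0; word=0x21
word = 0x21 → little-endian bytes:
  [0]=0x21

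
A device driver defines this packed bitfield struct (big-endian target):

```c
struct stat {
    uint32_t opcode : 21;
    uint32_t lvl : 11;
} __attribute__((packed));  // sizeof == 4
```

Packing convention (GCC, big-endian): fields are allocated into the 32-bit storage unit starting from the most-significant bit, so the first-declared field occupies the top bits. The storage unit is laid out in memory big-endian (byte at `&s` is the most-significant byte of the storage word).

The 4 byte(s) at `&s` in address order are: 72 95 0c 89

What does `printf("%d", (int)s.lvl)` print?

1161

[0]=0x72 [1]=0x95 [2]=0x0c [3]=0x89 (big-endian) → word 0x72950c89
opcode [11+:21] = (word>>11) & 0x1fffff = 938657
lvl [0+:11] = (word>>0) & 0x7ff = 1161  ←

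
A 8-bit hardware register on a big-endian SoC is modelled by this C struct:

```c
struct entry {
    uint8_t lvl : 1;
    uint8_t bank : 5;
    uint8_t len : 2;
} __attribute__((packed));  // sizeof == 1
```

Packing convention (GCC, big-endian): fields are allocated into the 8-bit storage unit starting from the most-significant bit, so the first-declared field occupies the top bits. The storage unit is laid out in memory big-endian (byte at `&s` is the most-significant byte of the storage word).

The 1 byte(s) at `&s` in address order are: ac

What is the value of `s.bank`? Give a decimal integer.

[0]=0xac (big-endian) → word 0xac
lvl:1 @ bit 7 → (0xac>>7)&0x1 = 0x1
bank:5 @ bit 2 → (0xac>>2)&0x1f = 0xb  ←
len:2 @ bit 0 → (0xac>>0)&0x3 = 0x0

11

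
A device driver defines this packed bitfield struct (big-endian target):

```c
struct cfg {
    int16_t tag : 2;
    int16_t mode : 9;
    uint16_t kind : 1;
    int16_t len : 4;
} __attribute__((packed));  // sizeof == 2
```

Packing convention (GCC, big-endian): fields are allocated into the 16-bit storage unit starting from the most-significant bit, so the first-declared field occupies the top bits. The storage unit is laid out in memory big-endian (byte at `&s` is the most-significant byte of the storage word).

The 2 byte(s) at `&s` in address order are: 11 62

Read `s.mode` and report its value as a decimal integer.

139

[0]=0x11 [1]=0x62 (big-endian) → word 0x1162
tag:2 @ bit 14 → (0x1162>>14)&0x3 = 0x0
mode:9 @ bit 5 → (0x1162>>5)&0x1ff = 0x8b  ←
kind:1 @ bit 4 → (0x1162>>4)&0x1 = 0x0
len:4 @ bit 0 → (0x1162>>0)&0xf = 0x2
mode signed 9b, MSB=0: value = 139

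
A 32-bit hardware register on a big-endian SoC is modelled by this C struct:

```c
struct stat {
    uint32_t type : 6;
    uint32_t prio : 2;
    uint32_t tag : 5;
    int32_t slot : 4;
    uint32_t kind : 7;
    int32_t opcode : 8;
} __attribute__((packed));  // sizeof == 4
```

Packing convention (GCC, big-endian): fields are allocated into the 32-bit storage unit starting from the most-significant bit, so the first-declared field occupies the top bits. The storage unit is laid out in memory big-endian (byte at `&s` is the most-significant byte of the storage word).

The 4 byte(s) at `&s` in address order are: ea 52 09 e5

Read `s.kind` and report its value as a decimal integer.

9

[0]=0xea [1]=0x52 [2]=0x09 [3]=0xe5 (big-endian) → word 0xea5209e5
type:6 @ bit 26 → (0xea5209e5>>26)&0x3f = 0x3a
prio:2 @ bit 24 → (0xea5209e5>>24)&0x3 = 0x2
tag:5 @ bit 19 → (0xea5209e5>>19)&0x1f = 0xa
slot:4 @ bit 15 → (0xea5209e5>>15)&0xf = 0x4
kind:7 @ bit 8 → (0xea5209e5>>8)&0x7f = 0x9  ←
opcode:8 @ bit 0 → (0xea5209e5>>0)&0xff = 0xe5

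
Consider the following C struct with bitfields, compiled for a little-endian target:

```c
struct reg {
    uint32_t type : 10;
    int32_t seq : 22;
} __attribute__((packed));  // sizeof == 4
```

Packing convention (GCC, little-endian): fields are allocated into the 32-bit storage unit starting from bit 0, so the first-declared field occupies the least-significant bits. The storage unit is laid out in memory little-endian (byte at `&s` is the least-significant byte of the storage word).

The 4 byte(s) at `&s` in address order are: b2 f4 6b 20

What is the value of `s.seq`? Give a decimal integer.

531197

[0]=0xb2 [1]=0xf4 [2]=0x6b [3]=0x20 (little-endian) → word 0x206bf4b2
type:10 @ bit 0 → (0x206bf4b2>>0)&0x3ff = 0xb2
seq:22 @ bit 10 → (0x206bf4b2>>10)&0x3fffff = 0x81afd  ←
seq signed 22b, MSB=0: value = 531197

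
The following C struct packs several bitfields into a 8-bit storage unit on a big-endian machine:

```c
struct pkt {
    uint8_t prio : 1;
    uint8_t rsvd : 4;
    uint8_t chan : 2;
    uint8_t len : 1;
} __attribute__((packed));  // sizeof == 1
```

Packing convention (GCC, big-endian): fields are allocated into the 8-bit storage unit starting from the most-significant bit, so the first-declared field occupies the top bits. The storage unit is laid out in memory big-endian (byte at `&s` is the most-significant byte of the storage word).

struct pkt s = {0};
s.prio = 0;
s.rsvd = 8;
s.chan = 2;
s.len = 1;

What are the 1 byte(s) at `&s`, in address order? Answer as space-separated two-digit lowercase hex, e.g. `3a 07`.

45

prio:1 = 0 → 0x0 << 7 → word 0x00
rsvd:4 = 8 → 0x8 << 3 → word 0x40
chan:2 = 2 → 0x2 << 1 → word 0x44
len:1 = 1 → 0x1 << 0 → word 0x45
word = 0x45 → big-endian bytes:
  [0]=0x45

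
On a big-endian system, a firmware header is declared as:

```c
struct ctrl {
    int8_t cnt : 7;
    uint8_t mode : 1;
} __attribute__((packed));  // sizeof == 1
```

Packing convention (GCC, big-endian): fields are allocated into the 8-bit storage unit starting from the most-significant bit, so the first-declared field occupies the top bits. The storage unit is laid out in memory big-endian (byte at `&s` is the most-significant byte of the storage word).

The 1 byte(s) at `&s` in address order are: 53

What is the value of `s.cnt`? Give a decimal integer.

[0]=0x53 (big-endian) → word 0x53
cnt [1+:7] = (word>>1) & 0x7f = 41  ←
mode [0+:1] = (word>>0) & 0x1 = 1
cnt signed 7b, MSB=0: value = 41

41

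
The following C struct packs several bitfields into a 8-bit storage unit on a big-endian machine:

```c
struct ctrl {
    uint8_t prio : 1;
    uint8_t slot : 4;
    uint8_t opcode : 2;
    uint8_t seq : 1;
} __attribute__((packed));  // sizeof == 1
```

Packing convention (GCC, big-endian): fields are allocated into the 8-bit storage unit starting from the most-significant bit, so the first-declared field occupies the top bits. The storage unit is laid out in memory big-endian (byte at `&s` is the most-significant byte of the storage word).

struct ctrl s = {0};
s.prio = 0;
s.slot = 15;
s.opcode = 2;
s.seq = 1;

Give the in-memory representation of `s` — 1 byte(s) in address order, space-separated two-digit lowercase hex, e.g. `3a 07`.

[7+:1] prio=0 & 0x1 = 0x0; word=0x00
[3+:4] slot=15 & 0xf = 0xf; word=0x78
[1+:2] opcode=2 & 0x3 = 0x2; word=0x7c
[0+:1] seq=1 & 0x1 = 0x1; word=0x7d
word = 0x7d → big-endian bytes:
  [0]=0x7d

7d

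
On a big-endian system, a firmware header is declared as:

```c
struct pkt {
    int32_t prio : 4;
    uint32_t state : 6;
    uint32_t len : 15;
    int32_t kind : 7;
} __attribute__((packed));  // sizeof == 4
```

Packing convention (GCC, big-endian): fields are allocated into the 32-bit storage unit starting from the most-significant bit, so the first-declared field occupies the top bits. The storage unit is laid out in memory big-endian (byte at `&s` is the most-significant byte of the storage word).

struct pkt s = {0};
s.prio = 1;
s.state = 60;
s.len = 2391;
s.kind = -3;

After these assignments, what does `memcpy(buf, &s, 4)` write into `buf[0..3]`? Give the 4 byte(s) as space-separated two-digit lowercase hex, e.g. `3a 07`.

prio:4 = 1 → 0x1 << 28 → word 0x10000000
state:6 = 60 → 0x3c << 22 → word 0x1f000000
len:15 = 2391 → 0x957 << 7 → word 0x1f04ab80
kind:7 = -3 → 0x7d << 0 → word 0x1f04abfd
word = 0x1f04abfd → big-endian bytes:
  [0]=0x1f  [1]=0x04  [2]=0xab  [3]=0xfd

1f 04 ab fd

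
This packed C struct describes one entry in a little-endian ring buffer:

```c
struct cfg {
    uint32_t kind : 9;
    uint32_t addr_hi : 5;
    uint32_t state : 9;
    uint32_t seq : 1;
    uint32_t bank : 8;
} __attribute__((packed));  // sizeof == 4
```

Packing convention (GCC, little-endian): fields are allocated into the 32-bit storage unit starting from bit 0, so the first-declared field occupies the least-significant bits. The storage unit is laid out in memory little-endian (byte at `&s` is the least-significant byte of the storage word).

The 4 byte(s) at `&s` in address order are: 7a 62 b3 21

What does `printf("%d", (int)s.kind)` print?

[0]=0x7a [1]=0x62 [2]=0xb3 [3]=0x21 (little-endian) → word 0x21b3627a
kind:9 @ bit 0 → (0x21b3627a>>0)&0x1ff = 0x7a  ←
addr_hi:5 @ bit 9 → (0x21b3627a>>9)&0x1f = 0x11
state:9 @ bit 14 → (0x21b3627a>>14)&0x1ff = 0xcd
seq:1 @ bit 23 → (0x21b3627a>>23)&0x1 = 0x1
bank:8 @ bit 24 → (0x21b3627a>>24)&0xff = 0x21

122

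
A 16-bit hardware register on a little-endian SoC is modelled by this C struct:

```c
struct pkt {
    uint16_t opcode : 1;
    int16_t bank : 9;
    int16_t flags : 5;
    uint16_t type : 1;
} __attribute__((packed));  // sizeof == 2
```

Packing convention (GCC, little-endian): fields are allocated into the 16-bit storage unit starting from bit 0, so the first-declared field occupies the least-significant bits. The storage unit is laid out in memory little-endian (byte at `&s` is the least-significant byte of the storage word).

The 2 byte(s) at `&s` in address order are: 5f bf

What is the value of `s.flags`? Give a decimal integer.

[0]=0x5f [1]=0xbf (little-endian) → word 0xbf5f
opcode [0+:1] = (word>>0) & 0x1 = 1
bank [1+:9] = (word>>1) & 0x1ff = 431
flags [10+:5] = (word>>10) & 0x1f = 15  ←
type [15+:1] = (word>>15) & 0x1 = 1
flags signed 5b, MSB=0: value = 15

15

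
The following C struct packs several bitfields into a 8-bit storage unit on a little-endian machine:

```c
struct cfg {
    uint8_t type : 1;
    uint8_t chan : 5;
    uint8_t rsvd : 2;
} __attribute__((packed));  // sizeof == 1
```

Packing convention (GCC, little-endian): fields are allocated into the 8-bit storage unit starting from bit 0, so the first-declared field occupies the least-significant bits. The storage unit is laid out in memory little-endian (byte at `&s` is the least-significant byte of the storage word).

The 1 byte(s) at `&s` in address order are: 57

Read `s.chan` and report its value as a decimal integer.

[0]=0x57 (little-endian) → word 0x57
type [0+:1] = (word>>0) & 0x1 = 1
chan [1+:5] = (word>>1) & 0x1f = 11  ←
rsvd [6+:2] = (word>>6) & 0x3 = 1

11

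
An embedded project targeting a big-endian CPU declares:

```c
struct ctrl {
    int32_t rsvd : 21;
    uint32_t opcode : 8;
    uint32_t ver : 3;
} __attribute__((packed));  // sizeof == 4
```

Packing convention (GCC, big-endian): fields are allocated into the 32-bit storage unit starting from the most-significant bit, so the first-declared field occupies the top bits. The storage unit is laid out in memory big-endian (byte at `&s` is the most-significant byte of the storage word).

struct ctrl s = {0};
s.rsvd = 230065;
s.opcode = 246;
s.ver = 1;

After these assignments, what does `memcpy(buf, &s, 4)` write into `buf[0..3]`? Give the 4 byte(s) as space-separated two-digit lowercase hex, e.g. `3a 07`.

rsvd (21b) val=230065 bits=0x382b1 at bit 11: 0x1c158800
opcode (8b) val=246 bits=0xf6 at bit 3: 0x1c158fb0
ver (3b) val=1 bits=0x1 at bit 0: 0x1c158fb1
word = 0x1c158fb1 → big-endian bytes:
  [0]=0x1c  [1]=0x15  [2]=0x8f  [3]=0xb1

1c 15 8f b1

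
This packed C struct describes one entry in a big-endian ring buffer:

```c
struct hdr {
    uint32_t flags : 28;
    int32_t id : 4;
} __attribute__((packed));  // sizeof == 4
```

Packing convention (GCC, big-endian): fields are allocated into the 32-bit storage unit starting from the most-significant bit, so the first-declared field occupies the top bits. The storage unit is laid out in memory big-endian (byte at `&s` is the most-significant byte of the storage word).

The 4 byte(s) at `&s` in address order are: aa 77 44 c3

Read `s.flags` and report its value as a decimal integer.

178746444

[0]=0xaa [1]=0x77 [2]=0x44 [3]=0xc3 (big-endian) → word 0xaa7744c3
flags:28 @ bit 4 → (0xaa7744c3>>4)&0xfffffff = 0xaa7744c  ←
id:4 @ bit 0 → (0xaa7744c3>>0)&0xf = 0x3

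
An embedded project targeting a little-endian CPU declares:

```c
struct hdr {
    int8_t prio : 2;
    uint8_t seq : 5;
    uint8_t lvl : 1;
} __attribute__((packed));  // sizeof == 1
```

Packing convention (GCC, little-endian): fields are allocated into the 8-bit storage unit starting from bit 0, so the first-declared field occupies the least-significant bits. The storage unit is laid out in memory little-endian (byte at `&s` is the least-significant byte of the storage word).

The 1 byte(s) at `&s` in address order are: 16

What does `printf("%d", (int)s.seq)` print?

5

[0]=0x16 (little-endian) → word 0x16
prio:2 @ bit 0 → (0x16>>0)&0x3 = 0x2
seq:5 @ bit 2 → (0x16>>2)&0x1f = 0x5  ←
lvl:1 @ bit 7 → (0x16>>7)&0x1 = 0x0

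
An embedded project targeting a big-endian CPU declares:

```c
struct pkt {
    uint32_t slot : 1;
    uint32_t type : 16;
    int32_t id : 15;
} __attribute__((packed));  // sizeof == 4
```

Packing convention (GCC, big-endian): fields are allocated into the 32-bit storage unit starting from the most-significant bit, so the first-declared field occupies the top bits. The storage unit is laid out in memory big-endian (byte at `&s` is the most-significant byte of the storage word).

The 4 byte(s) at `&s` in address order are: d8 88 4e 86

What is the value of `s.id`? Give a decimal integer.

-12666

[0]=0xd8 [1]=0x88 [2]=0x4e [3]=0x86 (big-endian) → word 0xd8884e86
slot [31+:1] = (word>>31) & 0x1 = 1
type [15+:16] = (word>>15) & 0xffff = 45328
id [0+:15] = (word>>0) & 0x7fff = 20102  ←
id signed 15b, MSB=1: 20102 - 32768 = -12666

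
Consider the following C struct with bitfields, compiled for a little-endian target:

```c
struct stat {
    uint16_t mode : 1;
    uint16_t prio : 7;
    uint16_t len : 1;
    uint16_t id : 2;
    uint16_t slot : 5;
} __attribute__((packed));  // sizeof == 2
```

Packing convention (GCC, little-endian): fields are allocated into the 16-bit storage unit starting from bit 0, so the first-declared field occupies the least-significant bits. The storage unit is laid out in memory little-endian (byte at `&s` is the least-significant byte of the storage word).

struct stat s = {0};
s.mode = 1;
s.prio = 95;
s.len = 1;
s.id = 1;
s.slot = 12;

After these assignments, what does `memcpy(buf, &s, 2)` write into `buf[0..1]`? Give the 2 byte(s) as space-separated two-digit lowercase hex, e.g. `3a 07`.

mode:1 = 1 → 0x1 << 0 → word 0x0001
prio:7 = 95 → 0x5f << 1 → word 0x00bf
len:1 = 1 → 0x1 << 8 → word 0x01bf
id:2 = 1 → 0x1 << 9 → word 0x03bf
slot:5 = 12 → 0xc << 11 → word 0x63bf
word = 0x63bf → little-endian bytes:
  [0]=0xbf  [1]=0x63

bf 63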